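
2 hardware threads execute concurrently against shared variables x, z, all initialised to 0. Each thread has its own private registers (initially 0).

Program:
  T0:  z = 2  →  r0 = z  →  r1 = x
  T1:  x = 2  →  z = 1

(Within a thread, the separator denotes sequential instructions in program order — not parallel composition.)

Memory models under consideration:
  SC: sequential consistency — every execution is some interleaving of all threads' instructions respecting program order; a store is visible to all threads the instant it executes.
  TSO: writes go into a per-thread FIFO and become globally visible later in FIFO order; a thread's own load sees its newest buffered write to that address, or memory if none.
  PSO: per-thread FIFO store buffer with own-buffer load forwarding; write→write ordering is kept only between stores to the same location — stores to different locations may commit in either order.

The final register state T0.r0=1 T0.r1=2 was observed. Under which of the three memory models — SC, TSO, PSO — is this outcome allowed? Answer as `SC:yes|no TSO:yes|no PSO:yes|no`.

outcome vector order: (T0.r0,T0.r1)
SC (3): <1 2>, <2 0>, <2 2>
TSO (3): <1 2>, <2 0>, <2 2>
PSO (4): <1 0>, <1 2>, <2 0>, <2 2>
target <1 2> ∈ {SC,TSO,PSO}

SC:yes TSO:yes PSO:yes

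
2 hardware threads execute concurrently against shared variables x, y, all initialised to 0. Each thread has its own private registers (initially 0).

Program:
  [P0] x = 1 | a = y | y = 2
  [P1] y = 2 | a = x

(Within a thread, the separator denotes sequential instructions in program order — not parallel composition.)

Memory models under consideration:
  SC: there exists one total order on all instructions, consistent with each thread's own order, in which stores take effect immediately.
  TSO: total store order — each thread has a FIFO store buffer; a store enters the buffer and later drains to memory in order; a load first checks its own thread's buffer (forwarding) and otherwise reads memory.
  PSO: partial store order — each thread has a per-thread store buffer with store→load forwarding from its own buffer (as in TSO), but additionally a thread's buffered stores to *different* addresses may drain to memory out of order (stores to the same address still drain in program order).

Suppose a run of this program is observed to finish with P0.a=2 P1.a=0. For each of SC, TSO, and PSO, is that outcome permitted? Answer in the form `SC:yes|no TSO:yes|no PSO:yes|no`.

outcome vector order: (P0.a,P1.a)
[SC] allowed = {<0 1>; <2 0>; <2 1>}
[TSO] allowed = {<0 0>; <0 1>; <2 0>; <2 1>}
[PSO] allowed = {<0 0>; <0 1>; <2 0>; <2 1>}
target <2 0> ∈ {SC,TSO,PSO}

SC:yes TSO:yes PSO:yes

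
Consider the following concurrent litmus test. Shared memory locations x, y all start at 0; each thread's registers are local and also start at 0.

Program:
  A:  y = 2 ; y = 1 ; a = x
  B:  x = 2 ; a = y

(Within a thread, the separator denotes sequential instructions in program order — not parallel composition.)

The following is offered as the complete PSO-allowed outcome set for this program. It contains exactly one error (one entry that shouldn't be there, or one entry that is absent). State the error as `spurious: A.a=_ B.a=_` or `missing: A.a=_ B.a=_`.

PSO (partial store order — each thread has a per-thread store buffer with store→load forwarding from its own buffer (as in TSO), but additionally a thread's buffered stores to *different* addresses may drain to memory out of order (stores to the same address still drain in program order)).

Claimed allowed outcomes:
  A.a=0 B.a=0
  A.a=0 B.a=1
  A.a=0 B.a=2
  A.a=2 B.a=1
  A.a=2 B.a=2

outcome vector order: (A.a,B.a)
[PSO] allowed = {0/0, 0/1, 0/2, 2/0, 2/1, 2/2}
PSO∖claimed = {2/0}

missing: A.a=2 B.a=0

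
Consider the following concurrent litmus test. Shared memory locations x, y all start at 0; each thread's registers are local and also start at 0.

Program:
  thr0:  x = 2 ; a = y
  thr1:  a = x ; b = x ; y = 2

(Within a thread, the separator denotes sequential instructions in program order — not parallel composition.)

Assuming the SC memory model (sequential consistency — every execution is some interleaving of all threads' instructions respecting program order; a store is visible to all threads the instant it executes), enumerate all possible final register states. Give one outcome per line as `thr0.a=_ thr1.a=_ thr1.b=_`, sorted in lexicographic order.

outcome vector order: (thr0.a,thr1.a,thr1.b)
|SC outcomes| = 6

thr0.a=0 thr1.a=0 thr1.b=0
thr0.a=0 thr1.a=0 thr1.b=2
thr0.a=0 thr1.a=2 thr1.b=2
thr0.a=2 thr1.a=0 thr1.b=0
thr0.a=2 thr1.a=0 thr1.b=2
thr0.a=2 thr1.a=2 thr1.b=2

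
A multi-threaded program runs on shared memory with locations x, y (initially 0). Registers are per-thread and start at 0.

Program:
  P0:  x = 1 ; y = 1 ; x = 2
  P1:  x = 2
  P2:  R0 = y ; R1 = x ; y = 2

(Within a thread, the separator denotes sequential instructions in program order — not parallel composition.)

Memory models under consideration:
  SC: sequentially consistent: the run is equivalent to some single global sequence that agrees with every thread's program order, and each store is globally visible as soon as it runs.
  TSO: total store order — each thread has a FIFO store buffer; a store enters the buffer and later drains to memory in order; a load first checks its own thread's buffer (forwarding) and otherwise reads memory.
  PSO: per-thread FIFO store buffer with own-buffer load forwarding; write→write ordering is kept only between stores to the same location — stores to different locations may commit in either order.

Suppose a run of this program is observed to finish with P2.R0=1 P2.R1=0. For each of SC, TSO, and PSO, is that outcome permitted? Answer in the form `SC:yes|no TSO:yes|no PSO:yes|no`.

outcome vector order: (P2.R0,P2.R1)
SC: 5 outcomes — {00; 01; 02; 11; 12}
TSO: 5 outcomes — {00; 01; 02; 11; 12}
PSO: 6 outcomes — {00; 01; 02; 10; 11; 12}
target 10 ∈ {PSO}

SC:no TSO:no PSO:yes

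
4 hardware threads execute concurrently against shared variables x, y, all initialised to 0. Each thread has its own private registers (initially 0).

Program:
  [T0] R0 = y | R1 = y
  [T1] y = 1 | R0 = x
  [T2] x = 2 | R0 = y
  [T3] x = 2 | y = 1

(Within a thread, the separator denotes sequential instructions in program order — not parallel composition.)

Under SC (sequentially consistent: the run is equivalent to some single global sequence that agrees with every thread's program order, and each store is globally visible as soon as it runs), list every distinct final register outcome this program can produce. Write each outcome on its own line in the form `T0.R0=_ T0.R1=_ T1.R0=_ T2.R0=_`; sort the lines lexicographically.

outcome vector order: (T0.R0,T0.R1,T1.R0,T2.R0)
|SC outcomes| = 9

T0.R0=0 T0.R1=0 T1.R0=0 T2.R0=1
T0.R0=0 T0.R1=0 T1.R0=2 T2.R0=0
T0.R0=0 T0.R1=0 T1.R0=2 T2.R0=1
T0.R0=0 T0.R1=1 T1.R0=0 T2.R0=1
T0.R0=0 T0.R1=1 T1.R0=2 T2.R0=0
T0.R0=0 T0.R1=1 T1.R0=2 T2.R0=1
T0.R0=1 T0.R1=1 T1.R0=0 T2.R0=1
T0.R0=1 T0.R1=1 T1.R0=2 T2.R0=0
T0.R0=1 T0.R1=1 T1.R0=2 T2.R0=1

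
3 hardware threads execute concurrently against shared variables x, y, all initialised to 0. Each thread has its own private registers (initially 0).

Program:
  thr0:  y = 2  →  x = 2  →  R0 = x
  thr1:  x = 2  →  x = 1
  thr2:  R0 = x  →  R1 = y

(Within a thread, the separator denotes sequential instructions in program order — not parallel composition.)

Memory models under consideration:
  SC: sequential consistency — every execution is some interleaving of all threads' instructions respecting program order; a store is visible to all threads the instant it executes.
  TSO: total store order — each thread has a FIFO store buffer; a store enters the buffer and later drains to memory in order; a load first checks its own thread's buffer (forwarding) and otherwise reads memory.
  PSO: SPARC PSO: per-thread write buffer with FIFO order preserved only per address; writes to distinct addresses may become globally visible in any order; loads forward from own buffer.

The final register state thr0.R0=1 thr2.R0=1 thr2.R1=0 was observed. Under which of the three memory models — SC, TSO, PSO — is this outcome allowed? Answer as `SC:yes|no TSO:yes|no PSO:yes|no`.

SC:no TSO:no PSO:yes

outcome vector order: (thr0.R0,thr2.R0,thr2.R1)
SC: 11 outcomes — {1/0/0 1/0/2 1/1/2 1/2/0 1/2/2 2/0/0 2/0/2 2/1/0 2/1/2 2/2/0 2/2/2}
TSO: 11 outcomes — {1/0/0 1/0/2 1/1/2 1/2/0 1/2/2 2/0/0 2/0/2 2/1/0 2/1/2 2/2/0 2/2/2}
PSO: 12 outcomes — {1/0/0 1/0/2 1/1/0 1/1/2 1/2/0 1/2/2 2/0/0 2/0/2 2/1/0 2/1/2 2/2/0 2/2/2}
target 1/1/0 ∈ {PSO}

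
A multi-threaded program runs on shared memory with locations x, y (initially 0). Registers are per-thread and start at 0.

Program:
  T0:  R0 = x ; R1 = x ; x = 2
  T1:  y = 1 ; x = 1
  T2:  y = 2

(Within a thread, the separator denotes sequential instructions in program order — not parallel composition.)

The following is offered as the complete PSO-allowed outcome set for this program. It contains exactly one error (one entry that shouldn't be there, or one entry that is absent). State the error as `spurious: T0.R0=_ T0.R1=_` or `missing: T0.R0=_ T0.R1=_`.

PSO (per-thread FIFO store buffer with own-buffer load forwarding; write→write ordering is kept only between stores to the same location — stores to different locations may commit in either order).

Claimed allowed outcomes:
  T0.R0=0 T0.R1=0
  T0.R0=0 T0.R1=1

missing: T0.R0=1 T0.R1=1

outcome vector order: (T0.R0,T0.R1)
PSO: 3 outcomes — {(0,0) (0,1) (1,1)}
PSO∖claimed = {(1,1)}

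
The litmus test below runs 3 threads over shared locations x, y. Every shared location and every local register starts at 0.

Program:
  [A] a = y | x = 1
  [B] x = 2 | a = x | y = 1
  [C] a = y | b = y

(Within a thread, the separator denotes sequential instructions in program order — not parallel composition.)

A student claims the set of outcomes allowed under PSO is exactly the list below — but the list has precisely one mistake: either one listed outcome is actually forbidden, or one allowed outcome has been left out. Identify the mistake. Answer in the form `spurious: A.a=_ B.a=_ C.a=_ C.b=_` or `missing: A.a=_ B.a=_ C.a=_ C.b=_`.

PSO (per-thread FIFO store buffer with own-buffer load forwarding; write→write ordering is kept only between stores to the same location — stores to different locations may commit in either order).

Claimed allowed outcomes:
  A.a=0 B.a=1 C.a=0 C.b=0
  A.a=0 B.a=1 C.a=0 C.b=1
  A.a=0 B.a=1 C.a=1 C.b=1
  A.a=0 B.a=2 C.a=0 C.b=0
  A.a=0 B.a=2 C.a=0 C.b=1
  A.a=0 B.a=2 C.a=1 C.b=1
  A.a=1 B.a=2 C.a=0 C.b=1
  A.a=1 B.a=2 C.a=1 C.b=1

missing: A.a=1 B.a=2 C.a=0 C.b=0

outcome vector order: (A.a,B.a,C.a,C.b)
[PSO] allowed = {0100; 0101; 0111; 0200; 0201; 0211; 1200; 1201; 1211}
PSO∖claimed = {1200}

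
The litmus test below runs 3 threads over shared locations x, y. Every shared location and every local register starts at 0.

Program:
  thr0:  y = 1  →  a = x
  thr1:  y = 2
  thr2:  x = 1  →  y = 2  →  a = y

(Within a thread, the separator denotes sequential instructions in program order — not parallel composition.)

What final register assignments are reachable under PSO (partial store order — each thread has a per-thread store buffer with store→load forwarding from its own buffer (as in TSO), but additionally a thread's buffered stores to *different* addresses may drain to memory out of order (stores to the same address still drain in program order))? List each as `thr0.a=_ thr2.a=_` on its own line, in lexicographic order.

thr0.a=0 thr2.a=1
thr0.a=0 thr2.a=2
thr0.a=1 thr2.a=1
thr0.a=1 thr2.a=2

outcome vector order: (thr0.a,thr2.a)
|PSO outcomes| = 4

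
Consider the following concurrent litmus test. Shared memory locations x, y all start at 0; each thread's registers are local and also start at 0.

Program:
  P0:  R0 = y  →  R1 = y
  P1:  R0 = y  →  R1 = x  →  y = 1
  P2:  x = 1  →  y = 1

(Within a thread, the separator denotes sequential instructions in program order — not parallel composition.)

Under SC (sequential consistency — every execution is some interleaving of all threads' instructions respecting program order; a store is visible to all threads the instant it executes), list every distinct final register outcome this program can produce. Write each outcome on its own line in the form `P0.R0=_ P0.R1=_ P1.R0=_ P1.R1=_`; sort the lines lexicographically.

P0.R0=0 P0.R1=0 P1.R0=0 P1.R1=0
P0.R0=0 P0.R1=0 P1.R0=0 P1.R1=1
P0.R0=0 P0.R1=0 P1.R0=1 P1.R1=1
P0.R0=0 P0.R1=1 P1.R0=0 P1.R1=0
P0.R0=0 P0.R1=1 P1.R0=0 P1.R1=1
P0.R0=0 P0.R1=1 P1.R0=1 P1.R1=1
P0.R0=1 P0.R1=1 P1.R0=0 P1.R1=0
P0.R0=1 P0.R1=1 P1.R0=0 P1.R1=1
P0.R0=1 P0.R1=1 P1.R0=1 P1.R1=1

outcome vector order: (P0.R0,P0.R1,P1.R0,P1.R1)
|SC outcomes| = 9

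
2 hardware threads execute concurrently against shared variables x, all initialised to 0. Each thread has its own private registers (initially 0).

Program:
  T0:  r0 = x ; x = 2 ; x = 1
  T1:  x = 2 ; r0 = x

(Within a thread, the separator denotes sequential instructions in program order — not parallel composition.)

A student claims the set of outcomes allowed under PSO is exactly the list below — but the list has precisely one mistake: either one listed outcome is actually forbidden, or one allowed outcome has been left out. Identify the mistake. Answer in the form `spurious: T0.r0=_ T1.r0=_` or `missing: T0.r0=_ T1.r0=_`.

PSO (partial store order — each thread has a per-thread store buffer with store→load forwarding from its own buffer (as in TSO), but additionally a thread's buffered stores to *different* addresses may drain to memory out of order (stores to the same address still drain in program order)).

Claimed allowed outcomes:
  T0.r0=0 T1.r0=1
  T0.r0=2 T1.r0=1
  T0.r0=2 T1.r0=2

outcome vector order: (T0.r0,T1.r0)
[PSO] allowed = {(0,1) (0,2) (2,1) (2,2)}
PSO∖claimed = {(0,2)}

missing: T0.r0=0 T1.r0=2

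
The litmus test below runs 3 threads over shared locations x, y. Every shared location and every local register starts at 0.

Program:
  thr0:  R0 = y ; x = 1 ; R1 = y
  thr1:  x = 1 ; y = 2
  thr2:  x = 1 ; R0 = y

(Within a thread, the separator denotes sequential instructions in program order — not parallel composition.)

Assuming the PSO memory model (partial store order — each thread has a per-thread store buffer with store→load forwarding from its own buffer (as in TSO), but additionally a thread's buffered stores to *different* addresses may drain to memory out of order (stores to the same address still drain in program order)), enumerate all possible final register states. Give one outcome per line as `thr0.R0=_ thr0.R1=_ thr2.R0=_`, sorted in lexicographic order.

thr0.R0=0 thr0.R1=0 thr2.R0=0
thr0.R0=0 thr0.R1=0 thr2.R0=2
thr0.R0=0 thr0.R1=2 thr2.R0=0
thr0.R0=0 thr0.R1=2 thr2.R0=2
thr0.R0=2 thr0.R1=2 thr2.R0=0
thr0.R0=2 thr0.R1=2 thr2.R0=2

outcome vector order: (thr0.R0,thr0.R1,thr2.R0)
|PSO outcomes| = 6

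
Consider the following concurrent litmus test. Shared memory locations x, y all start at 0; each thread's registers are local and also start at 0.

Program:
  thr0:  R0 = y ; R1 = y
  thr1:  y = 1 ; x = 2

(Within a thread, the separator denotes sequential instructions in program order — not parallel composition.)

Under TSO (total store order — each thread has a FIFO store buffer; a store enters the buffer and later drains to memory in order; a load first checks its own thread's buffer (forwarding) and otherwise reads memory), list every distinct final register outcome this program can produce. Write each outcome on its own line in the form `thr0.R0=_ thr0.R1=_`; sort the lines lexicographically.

thr0.R0=0 thr0.R1=0
thr0.R0=0 thr0.R1=1
thr0.R0=1 thr0.R1=1

outcome vector order: (thr0.R0,thr0.R1)
|TSO outcomes| = 3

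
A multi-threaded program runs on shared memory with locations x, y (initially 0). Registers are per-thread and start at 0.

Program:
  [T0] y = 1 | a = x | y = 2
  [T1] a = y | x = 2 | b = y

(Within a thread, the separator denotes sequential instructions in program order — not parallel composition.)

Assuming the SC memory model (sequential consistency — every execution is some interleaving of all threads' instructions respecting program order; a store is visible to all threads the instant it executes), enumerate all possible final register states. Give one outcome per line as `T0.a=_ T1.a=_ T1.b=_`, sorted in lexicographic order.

outcome vector order: (T0.a,T1.a,T1.b)
|SC outcomes| = 10

T0.a=0 T1.a=0 T1.b=1
T0.a=0 T1.a=0 T1.b=2
T0.a=0 T1.a=1 T1.b=1
T0.a=0 T1.a=1 T1.b=2
T0.a=0 T1.a=2 T1.b=2
T0.a=2 T1.a=0 T1.b=0
T0.a=2 T1.a=0 T1.b=1
T0.a=2 T1.a=0 T1.b=2
T0.a=2 T1.a=1 T1.b=1
T0.a=2 T1.a=1 T1.b=2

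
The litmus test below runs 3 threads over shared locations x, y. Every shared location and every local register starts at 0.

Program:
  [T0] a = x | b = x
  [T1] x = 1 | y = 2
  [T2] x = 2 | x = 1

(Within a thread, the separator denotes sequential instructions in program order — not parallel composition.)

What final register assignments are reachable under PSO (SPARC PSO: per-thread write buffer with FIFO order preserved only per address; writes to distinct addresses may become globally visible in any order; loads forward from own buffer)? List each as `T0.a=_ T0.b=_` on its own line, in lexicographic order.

outcome vector order: (T0.a,T0.b)
|PSO outcomes| = 7

T0.a=0 T0.b=0
T0.a=0 T0.b=1
T0.a=0 T0.b=2
T0.a=1 T0.b=1
T0.a=1 T0.b=2
T0.a=2 T0.b=1
T0.a=2 T0.b=2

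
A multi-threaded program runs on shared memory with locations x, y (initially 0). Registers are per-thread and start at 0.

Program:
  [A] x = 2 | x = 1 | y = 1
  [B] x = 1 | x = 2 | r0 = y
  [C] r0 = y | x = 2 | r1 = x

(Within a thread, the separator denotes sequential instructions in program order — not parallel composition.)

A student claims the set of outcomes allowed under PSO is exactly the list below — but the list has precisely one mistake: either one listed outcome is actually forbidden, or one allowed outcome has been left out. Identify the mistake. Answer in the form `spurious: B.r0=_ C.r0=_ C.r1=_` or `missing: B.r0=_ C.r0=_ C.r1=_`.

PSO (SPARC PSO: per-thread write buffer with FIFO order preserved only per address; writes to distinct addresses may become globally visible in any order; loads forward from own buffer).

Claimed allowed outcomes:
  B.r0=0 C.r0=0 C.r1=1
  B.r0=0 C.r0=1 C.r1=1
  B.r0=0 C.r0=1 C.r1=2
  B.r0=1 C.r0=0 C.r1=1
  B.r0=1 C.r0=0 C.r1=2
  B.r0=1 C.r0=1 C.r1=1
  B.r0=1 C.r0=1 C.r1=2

outcome vector order: (B.r0,C.r0,C.r1)
under PSO → <0 0 1>, <0 0 2>, <0 1 1>, <0 1 2>, <1 0 1>, <1 0 2>, <1 1 1>, <1 1 2>
PSO∖claimed = {<0 0 2>}

missing: B.r0=0 C.r0=0 C.r1=2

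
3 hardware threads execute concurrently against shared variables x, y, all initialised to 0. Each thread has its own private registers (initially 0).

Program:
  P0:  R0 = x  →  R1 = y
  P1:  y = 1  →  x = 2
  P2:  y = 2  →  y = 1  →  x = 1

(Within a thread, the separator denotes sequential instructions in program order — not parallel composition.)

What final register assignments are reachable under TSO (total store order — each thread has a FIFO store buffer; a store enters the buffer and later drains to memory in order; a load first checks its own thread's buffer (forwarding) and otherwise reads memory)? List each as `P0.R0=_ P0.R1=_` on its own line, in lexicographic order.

P0.R0=0 P0.R1=0
P0.R0=0 P0.R1=1
P0.R0=0 P0.R1=2
P0.R0=1 P0.R1=1
P0.R0=2 P0.R1=1
P0.R0=2 P0.R1=2

outcome vector order: (P0.R0,P0.R1)
|TSO outcomes| = 6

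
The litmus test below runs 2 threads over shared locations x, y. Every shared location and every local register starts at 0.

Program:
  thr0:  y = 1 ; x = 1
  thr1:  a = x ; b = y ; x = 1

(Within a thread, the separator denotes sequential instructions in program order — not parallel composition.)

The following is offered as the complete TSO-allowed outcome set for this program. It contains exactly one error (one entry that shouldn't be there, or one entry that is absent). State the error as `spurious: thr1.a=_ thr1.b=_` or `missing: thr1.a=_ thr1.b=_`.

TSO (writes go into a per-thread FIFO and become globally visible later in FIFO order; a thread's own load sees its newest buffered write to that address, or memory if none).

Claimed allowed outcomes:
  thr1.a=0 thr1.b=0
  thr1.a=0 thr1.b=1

outcome vector order: (thr1.a,thr1.b)
[TSO] allowed = {0/0 0/1 1/1}
TSO∖claimed = {1/1}

missing: thr1.a=1 thr1.b=1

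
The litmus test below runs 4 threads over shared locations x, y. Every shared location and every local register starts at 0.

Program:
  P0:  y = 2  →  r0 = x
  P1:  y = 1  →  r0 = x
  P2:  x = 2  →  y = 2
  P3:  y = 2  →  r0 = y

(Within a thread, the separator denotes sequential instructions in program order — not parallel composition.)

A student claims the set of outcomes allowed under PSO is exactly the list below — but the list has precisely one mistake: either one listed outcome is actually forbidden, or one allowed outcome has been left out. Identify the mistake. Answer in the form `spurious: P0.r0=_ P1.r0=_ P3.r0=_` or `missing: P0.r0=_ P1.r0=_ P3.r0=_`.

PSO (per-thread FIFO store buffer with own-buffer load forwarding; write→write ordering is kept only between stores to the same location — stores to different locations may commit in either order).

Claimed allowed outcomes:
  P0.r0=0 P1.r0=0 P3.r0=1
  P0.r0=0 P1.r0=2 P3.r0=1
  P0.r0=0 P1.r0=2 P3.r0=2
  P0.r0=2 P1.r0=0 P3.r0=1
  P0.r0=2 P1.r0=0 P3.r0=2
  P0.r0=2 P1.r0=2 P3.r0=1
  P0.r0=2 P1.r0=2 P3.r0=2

missing: P0.r0=0 P1.r0=0 P3.r0=2

outcome vector order: (P0.r0,P1.r0,P3.r0)
[PSO] allowed = {(0,0,1) (0,0,2) (0,2,1) (0,2,2) (2,0,1) (2,0,2) (2,2,1) (2,2,2)}
PSO∖claimed = {(0,0,2)}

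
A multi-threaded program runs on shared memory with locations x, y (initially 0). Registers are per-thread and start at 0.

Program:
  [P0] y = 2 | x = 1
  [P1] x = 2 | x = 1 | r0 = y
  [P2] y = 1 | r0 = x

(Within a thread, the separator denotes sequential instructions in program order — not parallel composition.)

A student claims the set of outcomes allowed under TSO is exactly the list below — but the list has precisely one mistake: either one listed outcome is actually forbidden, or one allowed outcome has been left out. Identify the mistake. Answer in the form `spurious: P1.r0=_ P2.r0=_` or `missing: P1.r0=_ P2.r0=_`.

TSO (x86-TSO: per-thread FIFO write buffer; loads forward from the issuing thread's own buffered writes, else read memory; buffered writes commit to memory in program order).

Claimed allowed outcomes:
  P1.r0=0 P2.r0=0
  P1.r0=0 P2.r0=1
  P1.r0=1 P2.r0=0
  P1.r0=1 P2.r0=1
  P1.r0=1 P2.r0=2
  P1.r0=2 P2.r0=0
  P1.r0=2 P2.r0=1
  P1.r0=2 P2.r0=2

missing: P1.r0=0 P2.r0=2

outcome vector order: (P1.r0,P2.r0)
TSO (9): (0,0) (0,1) (0,2) (1,0) (1,1) (1,2) (2,0) (2,1) (2,2)
TSO∖claimed = {(0,2)}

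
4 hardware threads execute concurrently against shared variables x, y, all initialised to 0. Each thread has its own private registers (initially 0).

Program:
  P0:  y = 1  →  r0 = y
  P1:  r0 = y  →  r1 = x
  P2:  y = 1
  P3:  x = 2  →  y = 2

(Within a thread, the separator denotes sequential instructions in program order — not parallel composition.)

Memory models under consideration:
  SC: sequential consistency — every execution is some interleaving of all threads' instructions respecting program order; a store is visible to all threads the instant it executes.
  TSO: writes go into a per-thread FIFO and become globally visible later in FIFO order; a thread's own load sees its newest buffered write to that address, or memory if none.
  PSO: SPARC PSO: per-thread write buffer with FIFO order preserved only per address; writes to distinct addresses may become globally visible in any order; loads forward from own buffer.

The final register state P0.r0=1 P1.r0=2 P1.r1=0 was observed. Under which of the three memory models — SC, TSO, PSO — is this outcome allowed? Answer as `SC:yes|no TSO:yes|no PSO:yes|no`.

SC:no TSO:no PSO:yes

outcome vector order: (P0.r0,P1.r0,P1.r1)
SC: 10 outcomes — {100; 102; 110; 112; 122; 200; 202; 210; 212; 222}
TSO: 10 outcomes — {100; 102; 110; 112; 122; 200; 202; 210; 212; 222}
PSO: 12 outcomes — {100; 102; 110; 112; 120; 122; 200; 202; 210; 212; 220; 222}
target 120 ∈ {PSO}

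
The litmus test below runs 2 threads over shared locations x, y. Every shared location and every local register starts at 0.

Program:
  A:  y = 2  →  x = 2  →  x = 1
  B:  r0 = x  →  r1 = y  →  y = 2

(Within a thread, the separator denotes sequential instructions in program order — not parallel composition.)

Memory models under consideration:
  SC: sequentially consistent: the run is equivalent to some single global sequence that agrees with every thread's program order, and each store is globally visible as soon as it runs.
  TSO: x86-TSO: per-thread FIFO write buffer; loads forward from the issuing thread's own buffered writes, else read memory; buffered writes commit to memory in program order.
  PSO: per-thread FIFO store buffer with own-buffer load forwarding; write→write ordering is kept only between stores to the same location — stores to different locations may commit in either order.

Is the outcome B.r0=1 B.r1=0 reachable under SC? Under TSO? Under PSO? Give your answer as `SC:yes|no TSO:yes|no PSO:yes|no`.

SC:no TSO:no PSO:yes

outcome vector order: (B.r0,B.r1)
under SC → 0/0 0/2 1/2 2/2
under TSO → 0/0 0/2 1/2 2/2
under PSO → 0/0 0/2 1/0 1/2 2/0 2/2
target 1/0 ∈ {PSO}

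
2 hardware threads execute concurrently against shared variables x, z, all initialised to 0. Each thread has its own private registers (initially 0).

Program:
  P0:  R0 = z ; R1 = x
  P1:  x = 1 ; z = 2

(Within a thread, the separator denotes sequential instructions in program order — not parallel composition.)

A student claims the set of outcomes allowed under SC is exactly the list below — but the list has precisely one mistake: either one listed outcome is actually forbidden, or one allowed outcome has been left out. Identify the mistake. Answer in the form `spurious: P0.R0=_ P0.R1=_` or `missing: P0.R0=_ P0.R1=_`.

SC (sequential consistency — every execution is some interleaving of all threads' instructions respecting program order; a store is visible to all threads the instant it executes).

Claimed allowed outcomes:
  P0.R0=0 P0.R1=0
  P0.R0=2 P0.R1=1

outcome vector order: (P0.R0,P0.R1)
under SC → 00 01 21
SC∖claimed = {01}

missing: P0.R0=0 P0.R1=1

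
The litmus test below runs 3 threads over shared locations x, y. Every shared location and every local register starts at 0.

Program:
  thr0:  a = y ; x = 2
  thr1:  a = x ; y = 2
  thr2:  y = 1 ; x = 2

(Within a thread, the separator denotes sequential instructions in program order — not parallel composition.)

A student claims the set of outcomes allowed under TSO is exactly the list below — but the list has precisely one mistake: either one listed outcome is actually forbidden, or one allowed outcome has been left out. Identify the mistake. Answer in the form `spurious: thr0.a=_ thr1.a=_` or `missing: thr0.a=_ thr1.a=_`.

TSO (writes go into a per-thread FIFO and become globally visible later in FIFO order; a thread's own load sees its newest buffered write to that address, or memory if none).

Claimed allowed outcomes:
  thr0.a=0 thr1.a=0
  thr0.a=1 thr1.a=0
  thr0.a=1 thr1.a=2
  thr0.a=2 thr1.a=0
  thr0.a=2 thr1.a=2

missing: thr0.a=0 thr1.a=2

outcome vector order: (thr0.a,thr1.a)
TSO (6): 00 02 10 12 20 22
TSO∖claimed = {02}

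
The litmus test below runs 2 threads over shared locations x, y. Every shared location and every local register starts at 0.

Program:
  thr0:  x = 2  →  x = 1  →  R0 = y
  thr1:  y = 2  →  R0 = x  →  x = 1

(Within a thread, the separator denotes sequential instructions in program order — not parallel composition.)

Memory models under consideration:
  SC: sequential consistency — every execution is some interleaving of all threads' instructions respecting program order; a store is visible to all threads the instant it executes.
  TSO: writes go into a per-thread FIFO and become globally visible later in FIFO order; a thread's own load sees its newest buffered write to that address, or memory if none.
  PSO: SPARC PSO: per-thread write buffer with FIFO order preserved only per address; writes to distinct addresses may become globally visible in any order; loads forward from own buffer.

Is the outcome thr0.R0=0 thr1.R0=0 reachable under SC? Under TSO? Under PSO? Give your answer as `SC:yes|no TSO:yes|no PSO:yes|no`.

outcome vector order: (thr0.R0,thr1.R0)
SC (4): <0 1>, <2 0>, <2 1>, <2 2>
TSO (6): <0 0>, <0 1>, <0 2>, <2 0>, <2 1>, <2 2>
PSO (6): <0 0>, <0 1>, <0 2>, <2 0>, <2 1>, <2 2>
target <0 0> ∈ {TSO,PSO}

SC:no TSO:yes PSO:yes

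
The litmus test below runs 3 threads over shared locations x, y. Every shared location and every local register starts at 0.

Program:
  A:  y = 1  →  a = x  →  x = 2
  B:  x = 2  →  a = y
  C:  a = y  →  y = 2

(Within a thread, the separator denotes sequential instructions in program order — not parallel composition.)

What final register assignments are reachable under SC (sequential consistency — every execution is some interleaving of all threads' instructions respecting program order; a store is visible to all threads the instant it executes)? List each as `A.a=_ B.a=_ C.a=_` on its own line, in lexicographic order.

A.a=0 B.a=1 C.a=0
A.a=0 B.a=1 C.a=1
A.a=0 B.a=2 C.a=0
A.a=0 B.a=2 C.a=1
A.a=2 B.a=0 C.a=0
A.a=2 B.a=0 C.a=1
A.a=2 B.a=1 C.a=0
A.a=2 B.a=1 C.a=1
A.a=2 B.a=2 C.a=0
A.a=2 B.a=2 C.a=1

outcome vector order: (A.a,B.a,C.a)
|SC outcomes| = 10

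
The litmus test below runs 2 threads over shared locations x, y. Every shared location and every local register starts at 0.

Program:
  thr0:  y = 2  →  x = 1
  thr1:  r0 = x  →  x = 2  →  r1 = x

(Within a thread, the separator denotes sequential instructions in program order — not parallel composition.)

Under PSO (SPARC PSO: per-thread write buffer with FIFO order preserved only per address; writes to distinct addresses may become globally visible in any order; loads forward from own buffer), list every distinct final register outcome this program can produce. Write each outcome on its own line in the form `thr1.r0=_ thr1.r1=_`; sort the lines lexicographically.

thr1.r0=0 thr1.r1=1
thr1.r0=0 thr1.r1=2
thr1.r0=1 thr1.r1=2

outcome vector order: (thr1.r0,thr1.r1)
|PSO outcomes| = 3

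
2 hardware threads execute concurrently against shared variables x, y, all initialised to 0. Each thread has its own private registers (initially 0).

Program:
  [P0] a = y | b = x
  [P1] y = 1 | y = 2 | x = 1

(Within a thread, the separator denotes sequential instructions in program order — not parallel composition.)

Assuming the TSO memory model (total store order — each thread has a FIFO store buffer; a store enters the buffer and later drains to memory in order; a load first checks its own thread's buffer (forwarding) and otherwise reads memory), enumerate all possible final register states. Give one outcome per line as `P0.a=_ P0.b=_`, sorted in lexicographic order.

P0.a=0 P0.b=0
P0.a=0 P0.b=1
P0.a=1 P0.b=0
P0.a=1 P0.b=1
P0.a=2 P0.b=0
P0.a=2 P0.b=1

outcome vector order: (P0.a,P0.b)
|TSO outcomes| = 6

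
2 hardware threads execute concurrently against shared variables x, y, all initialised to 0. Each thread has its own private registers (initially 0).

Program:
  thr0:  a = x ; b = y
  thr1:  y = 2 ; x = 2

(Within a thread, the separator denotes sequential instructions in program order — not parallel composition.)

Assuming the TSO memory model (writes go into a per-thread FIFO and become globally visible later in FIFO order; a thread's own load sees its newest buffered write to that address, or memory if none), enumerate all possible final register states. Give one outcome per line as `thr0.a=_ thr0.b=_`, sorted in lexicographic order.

outcome vector order: (thr0.a,thr0.b)
|TSO outcomes| = 3

thr0.a=0 thr0.b=0
thr0.a=0 thr0.b=2
thr0.a=2 thr0.b=2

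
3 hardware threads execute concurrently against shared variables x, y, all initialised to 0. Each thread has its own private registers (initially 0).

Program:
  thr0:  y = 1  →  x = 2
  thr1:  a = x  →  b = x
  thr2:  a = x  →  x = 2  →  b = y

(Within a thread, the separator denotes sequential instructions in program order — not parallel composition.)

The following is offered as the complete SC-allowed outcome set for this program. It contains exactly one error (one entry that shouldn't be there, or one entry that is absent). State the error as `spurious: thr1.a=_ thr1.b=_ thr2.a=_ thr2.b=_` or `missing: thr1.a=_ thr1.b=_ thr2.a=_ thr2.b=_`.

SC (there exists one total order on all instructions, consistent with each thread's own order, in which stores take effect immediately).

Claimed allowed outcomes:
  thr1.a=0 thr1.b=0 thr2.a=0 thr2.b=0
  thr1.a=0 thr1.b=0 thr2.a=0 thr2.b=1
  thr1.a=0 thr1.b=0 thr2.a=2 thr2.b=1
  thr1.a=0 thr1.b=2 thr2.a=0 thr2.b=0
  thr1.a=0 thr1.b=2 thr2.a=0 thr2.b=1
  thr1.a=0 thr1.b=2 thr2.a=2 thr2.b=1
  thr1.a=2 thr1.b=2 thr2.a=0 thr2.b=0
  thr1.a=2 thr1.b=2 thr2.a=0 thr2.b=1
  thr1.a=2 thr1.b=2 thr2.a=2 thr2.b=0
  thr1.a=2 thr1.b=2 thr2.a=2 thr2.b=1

outcome vector order: (thr1.a,thr1.b,thr2.a,thr2.b)
under SC → (0,0,0,0) (0,0,0,1) (0,0,2,1) (0,2,0,0) (0,2,0,1) (0,2,2,1) (2,2,0,0) (2,2,0,1) (2,2,2,1)
claimed∖SC = {(2,2,2,0)}

spurious: thr1.a=2 thr1.b=2 thr2.a=2 thr2.b=0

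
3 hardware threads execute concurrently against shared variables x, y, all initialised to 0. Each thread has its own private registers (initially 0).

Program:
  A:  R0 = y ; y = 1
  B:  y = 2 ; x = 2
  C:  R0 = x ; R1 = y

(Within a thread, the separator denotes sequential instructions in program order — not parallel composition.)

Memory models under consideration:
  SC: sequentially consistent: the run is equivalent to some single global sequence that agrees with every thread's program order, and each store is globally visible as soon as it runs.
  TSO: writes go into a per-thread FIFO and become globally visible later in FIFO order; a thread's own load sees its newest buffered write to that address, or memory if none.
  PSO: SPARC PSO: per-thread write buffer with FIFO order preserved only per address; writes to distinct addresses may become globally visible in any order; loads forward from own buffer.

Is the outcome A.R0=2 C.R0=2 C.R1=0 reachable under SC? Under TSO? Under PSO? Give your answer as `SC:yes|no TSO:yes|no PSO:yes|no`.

SC:no TSO:no PSO:yes

outcome vector order: (A.R0,C.R0,C.R1)
SC (10): (0,0,0), (0,0,1), (0,0,2), (0,2,1), (0,2,2), (2,0,0), (2,0,1), (2,0,2), (2,2,1), (2,2,2)
TSO (10): (0,0,0), (0,0,1), (0,0,2), (0,2,1), (0,2,2), (2,0,0), (2,0,1), (2,0,2), (2,2,1), (2,2,2)
PSO (12): (0,0,0), (0,0,1), (0,0,2), (0,2,0), (0,2,1), (0,2,2), (2,0,0), (2,0,1), (2,0,2), (2,2,0), (2,2,1), (2,2,2)
target (2,2,0) ∈ {PSO}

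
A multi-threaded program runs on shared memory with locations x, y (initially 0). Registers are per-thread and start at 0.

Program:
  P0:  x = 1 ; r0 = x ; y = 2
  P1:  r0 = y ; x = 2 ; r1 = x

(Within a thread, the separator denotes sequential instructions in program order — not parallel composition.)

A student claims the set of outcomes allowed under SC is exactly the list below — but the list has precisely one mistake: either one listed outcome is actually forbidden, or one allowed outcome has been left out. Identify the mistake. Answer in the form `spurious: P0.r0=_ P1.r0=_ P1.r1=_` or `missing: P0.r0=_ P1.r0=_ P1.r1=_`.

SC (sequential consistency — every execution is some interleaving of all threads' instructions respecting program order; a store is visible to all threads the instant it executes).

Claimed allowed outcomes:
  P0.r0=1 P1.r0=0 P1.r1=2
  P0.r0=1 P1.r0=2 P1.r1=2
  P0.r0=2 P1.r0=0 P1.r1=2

missing: P0.r0=1 P1.r0=0 P1.r1=1

outcome vector order: (P0.r0,P1.r0,P1.r1)
SC: 4 outcomes — {(1,0,1) (1,0,2) (1,2,2) (2,0,2)}
SC∖claimed = {(1,0,1)}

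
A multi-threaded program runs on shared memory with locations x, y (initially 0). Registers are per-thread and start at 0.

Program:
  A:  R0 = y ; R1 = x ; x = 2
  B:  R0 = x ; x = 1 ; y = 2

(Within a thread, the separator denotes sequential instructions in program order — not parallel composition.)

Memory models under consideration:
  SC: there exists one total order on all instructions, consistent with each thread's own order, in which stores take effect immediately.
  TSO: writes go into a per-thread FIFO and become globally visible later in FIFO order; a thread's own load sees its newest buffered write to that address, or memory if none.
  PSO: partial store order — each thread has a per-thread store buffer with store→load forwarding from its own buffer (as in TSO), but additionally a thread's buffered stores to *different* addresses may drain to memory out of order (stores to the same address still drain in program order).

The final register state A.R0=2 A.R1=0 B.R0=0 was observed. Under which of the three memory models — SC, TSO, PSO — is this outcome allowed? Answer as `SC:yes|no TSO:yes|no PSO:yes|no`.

outcome vector order: (A.R0,A.R1,B.R0)
SC (4): <0 0 0> <0 0 2> <0 1 0> <2 1 0>
TSO (4): <0 0 0> <0 0 2> <0 1 0> <2 1 0>
PSO (5): <0 0 0> <0 0 2> <0 1 0> <2 0 0> <2 1 0>
target <2 0 0> ∈ {PSO}

SC:no TSO:no PSO:yes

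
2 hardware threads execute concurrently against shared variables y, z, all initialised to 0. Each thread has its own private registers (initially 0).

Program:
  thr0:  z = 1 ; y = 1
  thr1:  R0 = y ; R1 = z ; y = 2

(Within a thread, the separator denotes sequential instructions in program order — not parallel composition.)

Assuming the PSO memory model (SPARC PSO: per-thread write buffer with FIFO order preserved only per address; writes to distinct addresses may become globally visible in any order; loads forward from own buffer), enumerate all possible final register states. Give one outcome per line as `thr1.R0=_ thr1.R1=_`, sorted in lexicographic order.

outcome vector order: (thr1.R0,thr1.R1)
|PSO outcomes| = 4

thr1.R0=0 thr1.R1=0
thr1.R0=0 thr1.R1=1
thr1.R0=1 thr1.R1=0
thr1.R0=1 thr1.R1=1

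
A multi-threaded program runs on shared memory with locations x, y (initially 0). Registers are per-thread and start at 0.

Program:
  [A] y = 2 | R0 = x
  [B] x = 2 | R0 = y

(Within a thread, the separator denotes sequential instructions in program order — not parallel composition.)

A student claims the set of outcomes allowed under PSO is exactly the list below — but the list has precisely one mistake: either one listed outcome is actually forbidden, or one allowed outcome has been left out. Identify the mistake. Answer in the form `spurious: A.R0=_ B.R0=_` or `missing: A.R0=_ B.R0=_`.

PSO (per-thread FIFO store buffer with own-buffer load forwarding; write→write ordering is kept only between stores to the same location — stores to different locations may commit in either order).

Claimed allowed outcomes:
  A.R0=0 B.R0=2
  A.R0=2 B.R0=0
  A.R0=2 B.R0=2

missing: A.R0=0 B.R0=0

outcome vector order: (A.R0,B.R0)
under PSO → <0 0>; <0 2>; <2 0>; <2 2>
PSO∖claimed = {<0 0>}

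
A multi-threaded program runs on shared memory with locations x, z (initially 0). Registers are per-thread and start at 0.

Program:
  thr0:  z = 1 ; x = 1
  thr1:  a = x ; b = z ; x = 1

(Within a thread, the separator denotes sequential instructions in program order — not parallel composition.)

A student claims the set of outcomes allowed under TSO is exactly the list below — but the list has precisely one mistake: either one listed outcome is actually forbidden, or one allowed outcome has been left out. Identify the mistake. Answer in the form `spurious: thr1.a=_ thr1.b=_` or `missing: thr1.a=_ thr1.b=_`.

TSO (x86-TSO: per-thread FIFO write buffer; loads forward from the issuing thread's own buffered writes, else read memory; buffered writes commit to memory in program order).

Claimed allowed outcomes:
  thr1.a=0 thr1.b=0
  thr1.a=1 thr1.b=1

outcome vector order: (thr1.a,thr1.b)
TSO: 3 outcomes — {(0,0); (0,1); (1,1)}
TSO∖claimed = {(0,1)}

missing: thr1.a=0 thr1.b=1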